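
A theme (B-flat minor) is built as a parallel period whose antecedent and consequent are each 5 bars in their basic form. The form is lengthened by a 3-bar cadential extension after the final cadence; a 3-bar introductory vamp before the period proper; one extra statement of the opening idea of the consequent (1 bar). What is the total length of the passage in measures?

17 measures

Basic parallel period: 5 + 5 = 10 bars.
10 (basic form) + 3 (cadential extension) + 3 (introduction) + 1 (extra statement) = 17.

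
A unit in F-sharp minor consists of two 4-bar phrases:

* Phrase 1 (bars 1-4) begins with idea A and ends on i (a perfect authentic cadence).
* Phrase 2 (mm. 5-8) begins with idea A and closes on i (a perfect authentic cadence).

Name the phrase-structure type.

repeated phrase

Both phrases have the same opening (A) and the same cadence (perfect authentic cadence): the second is a restatement, not a consequent, so this is a repeated phrase rather than a period.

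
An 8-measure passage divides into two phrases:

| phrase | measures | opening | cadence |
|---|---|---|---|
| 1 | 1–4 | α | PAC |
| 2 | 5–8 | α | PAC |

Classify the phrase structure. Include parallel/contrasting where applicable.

Both phrases have the same opening (α) and the same cadence (perfect authentic cadence): the second is a restatement, not a consequent, so this is a repeated phrase rather than a period.

repeated phrase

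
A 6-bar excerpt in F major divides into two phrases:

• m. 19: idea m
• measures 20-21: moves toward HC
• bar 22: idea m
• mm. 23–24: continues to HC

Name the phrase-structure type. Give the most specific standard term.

Both phrases have the same opening (m) and the same cadence (half cadence): the second is a restatement, not a consequent, so this is a repeated phrase rather than a period.

repeated phrase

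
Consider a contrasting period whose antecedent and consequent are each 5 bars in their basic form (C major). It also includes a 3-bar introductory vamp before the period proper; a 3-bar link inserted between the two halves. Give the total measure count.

16 measures

Basic contrasting period: 5 + 5 = 10 bars.
10 (basic form) + 3 (introduction) + 3 (link) = 16.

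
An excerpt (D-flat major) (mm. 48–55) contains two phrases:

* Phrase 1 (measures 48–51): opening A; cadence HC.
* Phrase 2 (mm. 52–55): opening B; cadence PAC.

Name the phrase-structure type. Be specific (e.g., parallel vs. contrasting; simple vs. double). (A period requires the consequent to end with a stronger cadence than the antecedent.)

Phrase 1 ends with a half cadence (weaker) and phrase 2 with a perfect authentic cadence (stronger): antecedent + consequent = a period.
The two phrases open with different material (A / B), so the period is contrasting.

contrasting period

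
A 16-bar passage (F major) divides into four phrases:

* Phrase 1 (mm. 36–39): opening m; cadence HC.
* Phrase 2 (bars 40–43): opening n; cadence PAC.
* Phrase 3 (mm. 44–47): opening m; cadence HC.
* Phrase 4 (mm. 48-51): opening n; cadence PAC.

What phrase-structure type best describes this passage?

repeated period

The cadence pattern HC–PAC–HC–PAC is weak–strong twice, and phrases 3–4 restate phrases 1–2: a period heard twice, not a double period (which would end weakly at phrase 2).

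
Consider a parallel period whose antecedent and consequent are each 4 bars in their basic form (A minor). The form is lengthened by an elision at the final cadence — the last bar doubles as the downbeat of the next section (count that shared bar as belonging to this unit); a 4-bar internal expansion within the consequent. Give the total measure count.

12 measures

Basic parallel period: 4 + 4 = 8 bars.
8 (basic form) + 4 (internal expansion) = 12.
The elision shares a bar with the next section but does not change this unit's count.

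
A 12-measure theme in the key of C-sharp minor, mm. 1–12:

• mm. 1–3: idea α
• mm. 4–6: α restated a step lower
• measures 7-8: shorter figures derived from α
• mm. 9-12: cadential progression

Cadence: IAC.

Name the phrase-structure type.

Basic idea (mm. 1–3) + its repetition (bars 4–6) form the presentation; fragmentation and cadence (mm. 7-12) form the continuation — the 12-bar whole is a sentence.

sentence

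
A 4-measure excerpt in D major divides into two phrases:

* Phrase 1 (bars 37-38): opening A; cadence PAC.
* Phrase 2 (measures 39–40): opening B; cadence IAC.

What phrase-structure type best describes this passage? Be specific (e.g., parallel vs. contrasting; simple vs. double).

phrase group

The second phrase closes with an imperfect authentic cadence, which is not stronger than the first phrase's perfect authentic cadence; without a weak→strong cadential pair there is no antecedent–consequent relationship, so this is a phrase group rather than a period.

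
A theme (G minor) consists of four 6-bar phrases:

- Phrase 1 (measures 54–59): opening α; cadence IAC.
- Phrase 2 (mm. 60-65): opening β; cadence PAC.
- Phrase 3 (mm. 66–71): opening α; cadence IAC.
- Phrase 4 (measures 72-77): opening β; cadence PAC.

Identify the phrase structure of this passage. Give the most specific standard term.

repeated period

The cadence pattern IAC–PAC–IAC–PAC is weak–strong twice, and phrases 3–4 restate phrases 1–2: a period heard twice, not a double period (which would end weakly at phrase 2).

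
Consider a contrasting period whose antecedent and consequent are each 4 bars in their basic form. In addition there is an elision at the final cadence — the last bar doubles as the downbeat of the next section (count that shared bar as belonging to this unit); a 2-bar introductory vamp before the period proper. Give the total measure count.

10 measures

Basic contrasting period: 4 + 4 = 8 bars.
8 (basic form) + 2 (introduction) = 10.
The elision shares a bar with the next section but does not change this unit's count.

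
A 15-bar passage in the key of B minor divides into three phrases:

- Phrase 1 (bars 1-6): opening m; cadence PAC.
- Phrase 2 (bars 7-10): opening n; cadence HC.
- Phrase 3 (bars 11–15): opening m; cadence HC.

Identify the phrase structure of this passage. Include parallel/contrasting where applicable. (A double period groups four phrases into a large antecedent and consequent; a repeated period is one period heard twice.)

The final phrase closes with a half cadence, which is not stronger than the preceding half cadence; the 3 phrases lack an overall antecedent–consequent design and so form a phrase group.

phrase group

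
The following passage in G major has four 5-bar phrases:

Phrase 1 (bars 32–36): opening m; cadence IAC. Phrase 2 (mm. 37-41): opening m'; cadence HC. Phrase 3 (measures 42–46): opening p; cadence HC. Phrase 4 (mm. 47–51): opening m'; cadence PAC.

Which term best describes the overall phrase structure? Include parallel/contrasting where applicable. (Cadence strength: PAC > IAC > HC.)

contrasting double period

Four phrases in two halves: the first half (mm. 32–41) ends with a half cadence, the second (measures 42–51) with a perfect authentic cadence — a large antecedent–consequent pair, i.e. a double period.
Phrase 3 begins with different material from phrase 1, making it contrasting.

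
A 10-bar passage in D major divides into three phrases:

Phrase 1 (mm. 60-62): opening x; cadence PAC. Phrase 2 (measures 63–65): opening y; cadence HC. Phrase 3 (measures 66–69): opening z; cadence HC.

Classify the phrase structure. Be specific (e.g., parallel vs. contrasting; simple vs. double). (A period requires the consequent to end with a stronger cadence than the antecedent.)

The final phrase closes with a half cadence, which is not stronger than the preceding half cadence; the 3 phrases lack an overall antecedent–consequent design and so form a phrase group.

phrase group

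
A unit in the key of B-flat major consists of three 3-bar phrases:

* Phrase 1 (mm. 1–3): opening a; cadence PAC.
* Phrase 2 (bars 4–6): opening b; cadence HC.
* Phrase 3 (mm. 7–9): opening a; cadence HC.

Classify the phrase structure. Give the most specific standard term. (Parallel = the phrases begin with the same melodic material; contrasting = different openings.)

The final phrase closes with a half cadence, which is not stronger than the preceding half cadence; the 3 phrases lack an overall antecedent–consequent design and so form a phrase group.

phrase group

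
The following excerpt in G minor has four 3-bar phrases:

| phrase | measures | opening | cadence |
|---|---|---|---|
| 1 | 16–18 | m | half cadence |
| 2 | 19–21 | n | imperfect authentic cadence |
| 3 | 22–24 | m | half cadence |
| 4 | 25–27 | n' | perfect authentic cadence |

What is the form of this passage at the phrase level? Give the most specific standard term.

parallel double period

Four phrases in two halves: the first half (measures 16–21) ends with an imperfect authentic cadence, the second (mm. 22–27) with a perfect authentic cadence — a large antecedent–consequent pair, i.e. a double period.
Phrase 3 begins with the same material as phrase 1, making it parallel.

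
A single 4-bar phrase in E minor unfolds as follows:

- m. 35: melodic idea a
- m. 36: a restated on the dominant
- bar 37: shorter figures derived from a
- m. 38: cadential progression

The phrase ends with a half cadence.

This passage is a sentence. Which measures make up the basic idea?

measures 35–35

The presentation of a sentence is the basic idea (bar 35) plus its repetition (measure 36); the basic idea is therefore m. 35.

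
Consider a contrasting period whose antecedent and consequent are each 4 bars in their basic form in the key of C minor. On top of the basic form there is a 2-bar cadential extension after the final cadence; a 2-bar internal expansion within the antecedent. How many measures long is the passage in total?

Basic contrasting period: 4 + 4 = 8 bars.
8 (basic form) + 2 (cadential extension) + 2 (internal expansion) = 12.

12 measures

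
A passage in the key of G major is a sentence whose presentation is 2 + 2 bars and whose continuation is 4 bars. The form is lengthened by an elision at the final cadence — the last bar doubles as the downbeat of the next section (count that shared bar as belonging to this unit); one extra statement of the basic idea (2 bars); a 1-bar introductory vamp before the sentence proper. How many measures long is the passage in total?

11 measures

Basic sentence: 2 + 2 + 4 = 8 bars.
8 (basic form) + 2 (extra statement) + 1 (introduction) = 11.
The elision shares a bar with the next section but does not change this unit's count.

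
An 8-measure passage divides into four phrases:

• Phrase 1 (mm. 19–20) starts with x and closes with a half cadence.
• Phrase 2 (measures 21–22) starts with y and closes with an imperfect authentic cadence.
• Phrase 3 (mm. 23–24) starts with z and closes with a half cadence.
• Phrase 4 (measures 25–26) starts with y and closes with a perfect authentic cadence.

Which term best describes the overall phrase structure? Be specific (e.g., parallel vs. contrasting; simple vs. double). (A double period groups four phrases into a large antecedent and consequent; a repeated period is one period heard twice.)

Four phrases in two halves: the first half (measures 19–22) ends with an imperfect authentic cadence, the second (mm. 23-26) with a perfect authentic cadence — a large antecedent–consequent pair, i.e. a double period.
Phrase 3 begins with different material from phrase 1, making it contrasting.

contrasting double period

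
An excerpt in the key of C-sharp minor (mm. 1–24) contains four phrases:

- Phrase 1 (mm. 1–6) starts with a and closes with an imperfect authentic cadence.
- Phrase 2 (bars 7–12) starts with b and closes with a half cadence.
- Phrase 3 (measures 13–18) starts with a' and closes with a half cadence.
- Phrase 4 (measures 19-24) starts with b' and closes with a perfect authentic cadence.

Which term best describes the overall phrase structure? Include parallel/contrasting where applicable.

Four phrases in two halves: the first half (bars 1–12) ends with a half cadence, the second (measures 13-24) with a perfect authentic cadence — a large antecedent–consequent pair, i.e. a double period.
Phrase 3 begins with the same material as phrase 1, making it parallel.

parallel double period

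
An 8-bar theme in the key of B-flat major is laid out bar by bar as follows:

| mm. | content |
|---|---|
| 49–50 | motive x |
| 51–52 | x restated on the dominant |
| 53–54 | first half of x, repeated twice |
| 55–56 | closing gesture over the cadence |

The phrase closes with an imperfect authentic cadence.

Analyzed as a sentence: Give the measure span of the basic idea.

The presentation of a sentence is the basic idea (mm. 49-50) plus its repetition (measures 51–52); the basic idea is therefore mm. 49–50.

measures 49–50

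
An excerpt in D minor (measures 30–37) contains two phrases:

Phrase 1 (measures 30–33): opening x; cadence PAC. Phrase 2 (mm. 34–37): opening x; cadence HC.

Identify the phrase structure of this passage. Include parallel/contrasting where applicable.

The second phrase closes with a half cadence, which is not stronger than the first phrase's perfect authentic cadence; without a weak→strong cadential pair there is no antecedent–consequent relationship, so this is a phrase group rather than a period.

phrase group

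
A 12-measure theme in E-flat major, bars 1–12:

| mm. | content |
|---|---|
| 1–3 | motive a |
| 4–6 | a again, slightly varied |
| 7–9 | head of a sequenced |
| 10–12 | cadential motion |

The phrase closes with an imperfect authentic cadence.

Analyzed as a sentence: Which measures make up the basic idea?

measures 1–3

The presentation of a sentence is the basic idea (mm. 1–3) plus its repetition (mm. 4–6); the basic idea is therefore mm. 1–3.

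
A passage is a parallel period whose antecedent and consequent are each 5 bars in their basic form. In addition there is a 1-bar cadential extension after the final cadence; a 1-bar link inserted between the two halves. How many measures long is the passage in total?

12 measures

Basic parallel period: 5 + 5 = 10 bars.
10 (basic form) + 1 (cadential extension) + 1 (link) = 12.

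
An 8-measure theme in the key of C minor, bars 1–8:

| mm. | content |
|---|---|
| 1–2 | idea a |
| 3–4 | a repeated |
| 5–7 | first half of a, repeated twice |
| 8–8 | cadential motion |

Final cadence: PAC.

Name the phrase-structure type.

Basic idea (mm. 1–2) + its repetition (bars 3–4) form the presentation; fragmentation and cadence (measures 5-8) form the continuation — the 8-bar whole is a sentence.

sentence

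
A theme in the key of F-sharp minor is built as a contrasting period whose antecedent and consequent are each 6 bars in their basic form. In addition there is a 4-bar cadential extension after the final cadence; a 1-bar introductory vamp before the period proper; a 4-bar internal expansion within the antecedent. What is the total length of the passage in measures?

21 measures

Basic contrasting period: 6 + 6 = 12 bars.
12 (basic form) + 4 (cadential extension) + 1 (introduction) + 4 (internal expansion) = 21.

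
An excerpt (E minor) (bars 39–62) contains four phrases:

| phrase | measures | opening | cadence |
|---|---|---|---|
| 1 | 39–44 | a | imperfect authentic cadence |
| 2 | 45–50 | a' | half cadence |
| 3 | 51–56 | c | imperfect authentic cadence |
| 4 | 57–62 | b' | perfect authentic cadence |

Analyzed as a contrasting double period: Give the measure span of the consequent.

In a double period the four phrases pair into a large antecedent (phrases 1–2, ending half cadence) and a large consequent (phrases 3–4, ending perfect authentic cadence). The consequent spans bars 51–62.

measures 51–62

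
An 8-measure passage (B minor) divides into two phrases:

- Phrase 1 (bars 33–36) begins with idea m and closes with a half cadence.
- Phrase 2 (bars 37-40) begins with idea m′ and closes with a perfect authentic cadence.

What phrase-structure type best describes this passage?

Phrase 1 ends with a half cadence (weaker) and phrase 2 with a perfect authentic cadence (stronger): antecedent + consequent = a period.
The two phrases open with the same material (m / m′), so the period is parallel.

parallel period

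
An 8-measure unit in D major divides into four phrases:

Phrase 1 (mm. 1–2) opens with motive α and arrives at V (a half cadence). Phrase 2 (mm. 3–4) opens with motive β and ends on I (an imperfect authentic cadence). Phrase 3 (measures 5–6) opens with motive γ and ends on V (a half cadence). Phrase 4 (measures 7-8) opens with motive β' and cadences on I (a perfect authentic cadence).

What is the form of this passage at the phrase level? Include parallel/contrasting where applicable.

contrasting double period

Four phrases in two halves: the first half (bars 1-4) ends with an imperfect authentic cadence, the second (bars 5–8) with a perfect authentic cadence — a large antecedent–consequent pair, i.e. a double period.
Phrase 3 begins with different material from phrase 1, making it contrasting.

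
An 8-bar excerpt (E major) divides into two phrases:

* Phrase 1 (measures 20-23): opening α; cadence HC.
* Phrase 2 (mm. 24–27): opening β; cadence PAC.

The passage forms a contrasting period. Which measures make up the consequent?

The phrase ending with the weaker cadence (half cadence) is the antecedent; the one ending more conclusively (perfect authentic cadence) is the consequent. The consequent is measures 24–27.

measures 24–27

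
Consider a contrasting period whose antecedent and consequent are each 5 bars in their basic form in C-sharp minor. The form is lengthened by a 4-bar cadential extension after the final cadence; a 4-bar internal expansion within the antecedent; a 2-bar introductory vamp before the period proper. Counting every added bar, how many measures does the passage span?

20 measures

Basic contrasting period: 5 + 5 = 10 bars.
10 (basic form) + 4 (cadential extension) + 4 (internal expansion) + 2 (introduction) = 20.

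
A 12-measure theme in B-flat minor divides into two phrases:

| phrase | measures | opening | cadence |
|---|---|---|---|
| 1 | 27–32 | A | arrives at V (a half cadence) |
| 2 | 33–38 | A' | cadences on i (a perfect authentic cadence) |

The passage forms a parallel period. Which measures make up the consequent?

measures 33–38

The phrase ending with the weaker cadence (half cadence) is the antecedent; the one ending more conclusively (perfect authentic cadence) is the consequent. The consequent is measures 33–38.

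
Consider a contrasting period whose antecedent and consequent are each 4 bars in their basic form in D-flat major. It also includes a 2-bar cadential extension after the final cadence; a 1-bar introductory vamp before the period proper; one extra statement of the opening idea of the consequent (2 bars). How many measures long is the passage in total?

13 measures

Basic contrasting period: 4 + 4 = 8 bars.
8 (basic form) + 2 (cadential extension) + 1 (introduction) + 2 (extra statement) = 13.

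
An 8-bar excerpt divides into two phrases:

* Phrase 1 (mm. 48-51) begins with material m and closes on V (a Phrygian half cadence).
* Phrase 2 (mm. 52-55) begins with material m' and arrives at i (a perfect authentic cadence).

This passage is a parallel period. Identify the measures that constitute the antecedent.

The antecedent is the phrase ending with the weaker cadence (Phrygian half cadence, phrase 1) and the consequent the one ending more conclusively (perfect authentic cadence, phrase 2); the antecedent is measures 48-51.

measures 48–51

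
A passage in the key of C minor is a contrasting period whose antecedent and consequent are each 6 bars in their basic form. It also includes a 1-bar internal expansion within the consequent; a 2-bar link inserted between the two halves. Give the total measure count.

Basic contrasting period: 6 + 6 = 12 bars.
12 (basic form) + 1 (internal expansion) + 2 (link) = 15.

15 measures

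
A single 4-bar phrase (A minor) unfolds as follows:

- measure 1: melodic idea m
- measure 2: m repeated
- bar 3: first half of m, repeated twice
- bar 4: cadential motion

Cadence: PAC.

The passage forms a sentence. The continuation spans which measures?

measures 3–4

After the presentation (measures 1–2), the continuation covers the fragmentation through the cadence: mm. 3–4.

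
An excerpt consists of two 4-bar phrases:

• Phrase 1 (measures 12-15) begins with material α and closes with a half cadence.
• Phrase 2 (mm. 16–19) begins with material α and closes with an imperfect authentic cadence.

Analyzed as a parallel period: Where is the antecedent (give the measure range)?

measures 12–15

The antecedent is the phrase ending with the weaker cadence (half cadence, phrase 1) and the consequent the one ending more conclusively (imperfect authentic cadence, phrase 2); the antecedent is mm. 12-15.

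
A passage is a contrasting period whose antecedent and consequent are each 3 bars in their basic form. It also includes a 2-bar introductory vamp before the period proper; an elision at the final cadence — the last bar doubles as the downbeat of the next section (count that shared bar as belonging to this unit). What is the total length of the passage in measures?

8 measures

Basic contrasting period: 3 + 3 = 6 bars.
6 (basic form) + 2 (introduction) = 8.
The elision shares a bar with the next section but does not change this unit's count.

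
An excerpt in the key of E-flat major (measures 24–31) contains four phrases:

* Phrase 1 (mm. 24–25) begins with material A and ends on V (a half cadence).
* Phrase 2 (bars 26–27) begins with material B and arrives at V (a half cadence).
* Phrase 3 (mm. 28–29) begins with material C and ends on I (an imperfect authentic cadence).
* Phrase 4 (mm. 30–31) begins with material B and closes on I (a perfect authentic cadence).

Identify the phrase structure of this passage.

contrasting double period

Four phrases in two halves: the first half (mm. 24–27) ends with a half cadence, the second (mm. 28–31) with a perfect authentic cadence — a large antecedent–consequent pair, i.e. a double period.
Phrase 3 begins with different material from phrase 1, making it contrasting.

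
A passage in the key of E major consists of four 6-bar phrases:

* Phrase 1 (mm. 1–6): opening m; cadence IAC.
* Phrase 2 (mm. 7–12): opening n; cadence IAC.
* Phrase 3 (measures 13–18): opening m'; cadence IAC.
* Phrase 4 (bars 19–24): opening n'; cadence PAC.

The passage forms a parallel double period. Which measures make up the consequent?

measures 13–24

In a double period the four phrases pair into a large antecedent (phrases 1–2, ending imperfect authentic cadence) and a large consequent (phrases 3–4, ending perfect authentic cadence). The consequent spans measures 13-24.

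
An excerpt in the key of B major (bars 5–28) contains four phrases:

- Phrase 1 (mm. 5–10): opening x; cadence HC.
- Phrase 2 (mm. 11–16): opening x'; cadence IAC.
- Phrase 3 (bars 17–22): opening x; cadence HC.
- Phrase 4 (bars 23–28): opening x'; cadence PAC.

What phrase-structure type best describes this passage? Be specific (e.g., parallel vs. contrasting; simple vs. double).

Four phrases in two halves: the first half (measures 5–16) ends with an imperfect authentic cadence, the second (bars 17–28) with a perfect authentic cadence — a large antecedent–consequent pair, i.e. a double period.
Phrase 3 begins with the same material as phrase 1, making it parallel.

parallel double period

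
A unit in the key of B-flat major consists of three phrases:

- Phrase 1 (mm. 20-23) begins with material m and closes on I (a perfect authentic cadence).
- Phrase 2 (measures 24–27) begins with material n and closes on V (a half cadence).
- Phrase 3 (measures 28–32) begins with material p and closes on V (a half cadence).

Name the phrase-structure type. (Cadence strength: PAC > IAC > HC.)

The final phrase closes with a half cadence, which is not stronger than the preceding half cadence; the 3 phrases lack an overall antecedent–consequent design and so form a phrase group.

phrase group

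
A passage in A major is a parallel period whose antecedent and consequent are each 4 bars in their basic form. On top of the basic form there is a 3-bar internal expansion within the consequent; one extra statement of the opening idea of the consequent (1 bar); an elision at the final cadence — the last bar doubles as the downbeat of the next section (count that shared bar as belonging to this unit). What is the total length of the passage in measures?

12 measures

Basic parallel period: 4 + 4 = 8 bars.
8 (basic form) + 3 (internal expansion) + 1 (extra statement) = 12.
The elision shares a bar with the next section but does not change this unit's count.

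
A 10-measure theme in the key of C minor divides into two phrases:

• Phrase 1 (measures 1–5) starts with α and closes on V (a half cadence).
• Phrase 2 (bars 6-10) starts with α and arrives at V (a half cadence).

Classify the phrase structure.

Both phrases have the same opening (α) and the same cadence (half cadence): the second is a restatement, not a consequent, so this is a repeated phrase rather than a period.

repeated phrase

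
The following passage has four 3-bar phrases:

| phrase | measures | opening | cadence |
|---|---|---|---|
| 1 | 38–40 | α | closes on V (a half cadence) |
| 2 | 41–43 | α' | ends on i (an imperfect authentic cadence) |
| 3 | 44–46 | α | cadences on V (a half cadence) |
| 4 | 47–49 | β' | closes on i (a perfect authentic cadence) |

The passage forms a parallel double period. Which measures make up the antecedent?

In a double period the four phrases pair into a large antecedent (phrases 1–2, ending imperfect authentic cadence) and a large consequent (phrases 3–4, ending perfect authentic cadence). The antecedent spans mm. 38–43.

measures 38–43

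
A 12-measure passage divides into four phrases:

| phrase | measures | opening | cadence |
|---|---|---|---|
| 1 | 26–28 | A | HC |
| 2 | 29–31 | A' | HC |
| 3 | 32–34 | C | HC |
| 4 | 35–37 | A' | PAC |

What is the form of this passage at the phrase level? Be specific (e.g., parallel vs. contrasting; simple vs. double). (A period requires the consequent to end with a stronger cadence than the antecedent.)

contrasting double period

Four phrases in two halves: the first half (mm. 26–31) ends with a half cadence, the second (mm. 32–37) with a perfect authentic cadence — a large antecedent–consequent pair, i.e. a double period.
Phrase 3 begins with different material from phrase 1, making it contrasting.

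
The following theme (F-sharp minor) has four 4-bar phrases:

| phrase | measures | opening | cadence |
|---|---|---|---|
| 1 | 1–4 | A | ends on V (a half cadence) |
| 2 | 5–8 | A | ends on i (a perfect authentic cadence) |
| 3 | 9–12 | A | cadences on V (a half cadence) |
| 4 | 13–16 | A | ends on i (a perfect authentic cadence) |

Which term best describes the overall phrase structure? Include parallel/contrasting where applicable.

repeated period

The cadence pattern HC–PAC–HC–PAC is weak–strong twice, and phrases 3–4 restate phrases 1–2: a period heard twice, not a double period (which would end weakly at phrase 2).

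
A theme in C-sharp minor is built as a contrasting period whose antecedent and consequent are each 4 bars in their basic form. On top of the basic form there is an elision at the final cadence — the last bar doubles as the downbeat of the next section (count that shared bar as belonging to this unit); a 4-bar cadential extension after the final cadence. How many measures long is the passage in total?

Basic contrasting period: 4 + 4 = 8 bars.
8 (basic form) + 4 (cadential extension) = 12.
The elision shares a bar with the next section but does not change this unit's count.

12 measures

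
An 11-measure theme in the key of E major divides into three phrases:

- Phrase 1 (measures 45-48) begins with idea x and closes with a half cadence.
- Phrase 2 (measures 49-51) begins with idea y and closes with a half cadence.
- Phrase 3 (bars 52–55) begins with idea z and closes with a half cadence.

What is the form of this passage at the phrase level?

The final phrase closes with a half cadence, which is not stronger than the preceding half cadence; the 3 phrases lack an overall antecedent–consequent design and so form a phrase group.

phrase group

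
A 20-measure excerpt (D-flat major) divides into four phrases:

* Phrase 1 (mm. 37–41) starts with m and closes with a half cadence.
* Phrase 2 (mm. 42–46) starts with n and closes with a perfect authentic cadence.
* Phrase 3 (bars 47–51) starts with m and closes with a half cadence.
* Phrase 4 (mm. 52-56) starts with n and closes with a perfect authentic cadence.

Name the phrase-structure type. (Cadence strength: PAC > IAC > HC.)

The cadence pattern HC–PAC–HC–PAC is weak–strong twice, and phrases 3–4 restate phrases 1–2: a period heard twice, not a double period (which would end weakly at phrase 2).

repeated period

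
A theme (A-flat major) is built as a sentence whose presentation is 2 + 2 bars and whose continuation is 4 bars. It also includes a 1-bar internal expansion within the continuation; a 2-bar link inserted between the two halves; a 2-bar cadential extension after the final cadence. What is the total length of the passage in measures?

Basic sentence: 2 + 2 + 4 = 8 bars.
8 (basic form) + 1 (internal expansion) + 2 (link) + 2 (cadential extension) = 13.

13 measures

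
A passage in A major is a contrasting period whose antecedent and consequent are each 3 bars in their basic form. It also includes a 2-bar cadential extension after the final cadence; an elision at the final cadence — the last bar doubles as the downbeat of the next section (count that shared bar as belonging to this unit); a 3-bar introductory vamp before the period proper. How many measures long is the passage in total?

11 measures

Basic contrasting period: 3 + 3 = 6 bars.
6 (basic form) + 2 (cadential extension) + 3 (introduction) = 11.
The elision shares a bar with the next section but does not change this unit's count.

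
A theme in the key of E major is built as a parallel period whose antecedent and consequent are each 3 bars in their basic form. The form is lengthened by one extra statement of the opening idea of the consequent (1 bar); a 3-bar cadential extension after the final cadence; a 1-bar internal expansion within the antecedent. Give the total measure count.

Basic parallel period: 3 + 3 = 6 bars.
6 (basic form) + 1 (extra statement) + 3 (cadential extension) + 1 (internal expansion) = 11.

11 measures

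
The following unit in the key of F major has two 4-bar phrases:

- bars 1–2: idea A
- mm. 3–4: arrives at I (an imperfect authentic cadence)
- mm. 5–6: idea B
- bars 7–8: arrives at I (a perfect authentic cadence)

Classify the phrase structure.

contrasting period

Phrase 1 ends with an imperfect authentic cadence (weaker) and phrase 2 with a perfect authentic cadence (stronger): antecedent + consequent = a period.
The two phrases open with different material (A / B), so the period is contrasting.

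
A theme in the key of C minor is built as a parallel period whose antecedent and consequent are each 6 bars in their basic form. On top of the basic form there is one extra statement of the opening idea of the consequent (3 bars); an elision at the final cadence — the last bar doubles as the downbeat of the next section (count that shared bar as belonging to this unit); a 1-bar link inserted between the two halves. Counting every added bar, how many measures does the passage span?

Basic parallel period: 6 + 6 = 12 bars.
12 (basic form) + 3 (extra statement) + 1 (link) = 16.
The elision shares a bar with the next section but does not change this unit's count.

16 measures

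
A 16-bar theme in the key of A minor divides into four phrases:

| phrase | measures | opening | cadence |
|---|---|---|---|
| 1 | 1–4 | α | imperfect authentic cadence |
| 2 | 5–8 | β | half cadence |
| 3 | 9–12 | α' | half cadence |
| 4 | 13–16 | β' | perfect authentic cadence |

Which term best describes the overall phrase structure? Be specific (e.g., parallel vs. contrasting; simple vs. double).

Four phrases in two halves: the first half (mm. 1-8) ends with a half cadence, the second (measures 9–16) with a perfect authentic cadence — a large antecedent–consequent pair, i.e. a double period.
Phrase 3 begins with the same material as phrase 1, making it parallel.

parallel double period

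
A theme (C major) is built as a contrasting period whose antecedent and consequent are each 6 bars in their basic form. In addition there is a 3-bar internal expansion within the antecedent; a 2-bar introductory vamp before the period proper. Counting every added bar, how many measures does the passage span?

Basic contrasting period: 6 + 6 = 12 bars.
12 (basic form) + 3 (internal expansion) + 2 (introduction) = 17.

17 measures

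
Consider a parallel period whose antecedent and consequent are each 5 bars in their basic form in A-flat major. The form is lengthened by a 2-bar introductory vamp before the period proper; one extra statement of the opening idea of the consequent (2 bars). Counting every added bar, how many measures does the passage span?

14 measures

Basic parallel period: 5 + 5 = 10 bars.
10 (basic form) + 2 (introduction) + 2 (extra statement) = 14.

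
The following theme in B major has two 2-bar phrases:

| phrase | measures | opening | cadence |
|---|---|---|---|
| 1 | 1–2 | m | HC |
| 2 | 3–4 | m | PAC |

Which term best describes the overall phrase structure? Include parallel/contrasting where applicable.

Phrase 1 ends with a half cadence (weaker) and phrase 2 with a perfect authentic cadence (stronger): antecedent + consequent = a period.
The two phrases open with the same material (m / m), so the period is parallel.

parallel period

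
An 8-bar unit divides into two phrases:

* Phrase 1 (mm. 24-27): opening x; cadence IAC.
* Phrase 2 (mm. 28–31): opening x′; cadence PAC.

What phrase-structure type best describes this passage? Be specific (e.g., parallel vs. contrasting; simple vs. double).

parallel period

Phrase 1 ends with an imperfect authentic cadence (weaker) and phrase 2 with a perfect authentic cadence (stronger): antecedent + consequent = a period.
The two phrases open with the same material (x / x′), so the period is parallel.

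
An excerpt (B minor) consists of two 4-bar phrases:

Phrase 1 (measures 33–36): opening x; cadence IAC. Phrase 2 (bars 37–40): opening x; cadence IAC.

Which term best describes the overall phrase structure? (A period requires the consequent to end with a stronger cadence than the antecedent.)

Both phrases have the same opening (x) and the same cadence (imperfect authentic cadence): the second is a restatement, not a consequent, so this is a repeated phrase rather than a period.

repeated phrase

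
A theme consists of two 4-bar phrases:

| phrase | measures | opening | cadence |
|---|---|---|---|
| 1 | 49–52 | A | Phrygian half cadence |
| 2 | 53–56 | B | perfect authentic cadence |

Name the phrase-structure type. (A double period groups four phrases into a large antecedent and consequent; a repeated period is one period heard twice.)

contrasting period

Phrase 1 ends with a Phrygian half cadence (weaker) and phrase 2 with a perfect authentic cadence (stronger): antecedent + consequent = a period.
The two phrases open with different material (A / B), so the period is contrasting.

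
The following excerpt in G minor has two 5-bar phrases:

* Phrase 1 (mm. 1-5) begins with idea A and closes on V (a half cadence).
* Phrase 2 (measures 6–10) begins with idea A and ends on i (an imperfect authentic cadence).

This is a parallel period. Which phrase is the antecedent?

The phrase ending with the weaker cadence (half cadence) is the antecedent; the one ending more conclusively (imperfect authentic cadence) is the consequent. The antecedent is phrase 1.

phrase 1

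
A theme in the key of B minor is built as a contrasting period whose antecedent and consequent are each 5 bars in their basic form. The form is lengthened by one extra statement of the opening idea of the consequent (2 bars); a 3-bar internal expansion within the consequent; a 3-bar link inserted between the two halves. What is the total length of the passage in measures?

Basic contrasting period: 5 + 5 = 10 bars.
10 (basic form) + 2 (extra statement) + 3 (internal expansion) + 3 (link) = 18.

18 measures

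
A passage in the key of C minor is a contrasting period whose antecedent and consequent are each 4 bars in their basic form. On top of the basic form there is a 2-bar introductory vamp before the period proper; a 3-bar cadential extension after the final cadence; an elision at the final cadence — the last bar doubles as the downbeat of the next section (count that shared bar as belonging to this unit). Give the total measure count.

13 measures

Basic contrasting period: 4 + 4 = 8 bars.
8 (basic form) + 2 (introduction) + 3 (cadential extension) = 13.
The elision shares a bar with the next section but does not change this unit's count.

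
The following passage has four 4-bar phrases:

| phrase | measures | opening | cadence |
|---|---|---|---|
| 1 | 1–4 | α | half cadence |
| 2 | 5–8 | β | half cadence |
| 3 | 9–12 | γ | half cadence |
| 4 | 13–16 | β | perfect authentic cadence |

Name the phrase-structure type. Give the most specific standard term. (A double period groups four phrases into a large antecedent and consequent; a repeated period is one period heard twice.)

Four phrases in two halves: the first half (bars 1–8) ends with a half cadence, the second (mm. 9-16) with a perfect authentic cadence — a large antecedent–consequent pair, i.e. a double period.
Phrase 3 begins with different material from phrase 1, making it contrasting.

contrasting double period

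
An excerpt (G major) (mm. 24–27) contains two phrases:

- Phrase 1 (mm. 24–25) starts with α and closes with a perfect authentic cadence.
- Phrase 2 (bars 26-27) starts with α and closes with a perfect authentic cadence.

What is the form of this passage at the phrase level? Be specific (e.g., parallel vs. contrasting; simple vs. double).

Both phrases have the same opening (α) and the same cadence (perfect authentic cadence): the second is a restatement, not a consequent, so this is a repeated phrase rather than a period.

repeated phrase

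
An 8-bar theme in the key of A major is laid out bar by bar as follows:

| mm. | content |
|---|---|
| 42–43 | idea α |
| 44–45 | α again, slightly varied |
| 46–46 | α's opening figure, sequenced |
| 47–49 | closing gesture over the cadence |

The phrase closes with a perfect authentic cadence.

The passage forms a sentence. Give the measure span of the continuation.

measures 46–49

After the presentation (mm. 42–45), the continuation covers the fragmentation through the cadence: bars 46–49.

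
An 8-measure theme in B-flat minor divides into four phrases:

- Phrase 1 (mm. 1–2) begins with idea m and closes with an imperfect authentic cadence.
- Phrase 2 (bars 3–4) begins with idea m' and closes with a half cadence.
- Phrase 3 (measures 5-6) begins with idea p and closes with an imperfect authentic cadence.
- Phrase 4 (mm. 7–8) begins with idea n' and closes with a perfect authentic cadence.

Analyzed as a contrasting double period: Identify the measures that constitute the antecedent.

measures 1–4

In a double period the four phrases pair into a large antecedent (phrases 1–2, ending half cadence) and a large consequent (phrases 3–4, ending perfect authentic cadence). The antecedent spans measures 1–4.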